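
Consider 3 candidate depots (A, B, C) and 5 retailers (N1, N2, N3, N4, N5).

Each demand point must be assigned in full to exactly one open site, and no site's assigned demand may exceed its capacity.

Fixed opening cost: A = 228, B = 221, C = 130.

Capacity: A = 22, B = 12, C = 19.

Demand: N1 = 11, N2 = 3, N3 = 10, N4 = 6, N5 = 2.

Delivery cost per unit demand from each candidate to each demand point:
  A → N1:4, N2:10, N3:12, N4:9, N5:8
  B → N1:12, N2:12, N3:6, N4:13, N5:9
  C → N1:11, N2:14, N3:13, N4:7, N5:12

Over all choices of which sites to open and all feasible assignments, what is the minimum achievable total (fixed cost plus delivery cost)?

Open {A, C}; cheapest assignment that respects the capacities:
  A (cap 22, load 16): N1, N2, N5 — cost 11×4 + 3×10 + 2×8 = 90
  C (cap 19, load 16): N3, N4 — cost 10×13 + 6×7 = 172
  Shipping 262, fixed 358 → total 620.
  Any other capacity-feasible assignment to {A, C} ships for at least 262.
Compare {A, B}: its best feasible assignment gives total 653.
Compare {A, B, C}: its best feasible assignment gives total 771.
Every other set of open sites that can feasibly serve all demand totals ≥ 653 even under its best assignment. Minimum: 620.

620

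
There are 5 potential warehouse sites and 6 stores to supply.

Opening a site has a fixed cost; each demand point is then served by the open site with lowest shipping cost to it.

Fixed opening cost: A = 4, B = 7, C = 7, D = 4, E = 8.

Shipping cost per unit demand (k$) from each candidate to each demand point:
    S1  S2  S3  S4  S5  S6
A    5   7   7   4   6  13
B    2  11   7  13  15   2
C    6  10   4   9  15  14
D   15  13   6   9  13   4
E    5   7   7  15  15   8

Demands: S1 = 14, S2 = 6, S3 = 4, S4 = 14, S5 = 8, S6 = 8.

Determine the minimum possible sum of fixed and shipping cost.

Open {A, B, C}: assign each demand point to its cheapest open site.
  S1→B 14×2=28, S2→A 6×7=42, S3→C 4×4=16, S4→A 14×4=56, S5→A 8×6=48, S6→B 8×2=16
  shipping cost 206, fixed 18 → total 224.
Compare {A, B, C, D}: shipping cost 206 + fixed 22 = 228.
Compare {A, B}: shipping cost 218 + fixed 11 = 229.
Compare {A, B, D}: shipping cost 214 + fixed 15 = 229.
All other subsets cost ≥ 228. Minimum total cost: 224.

224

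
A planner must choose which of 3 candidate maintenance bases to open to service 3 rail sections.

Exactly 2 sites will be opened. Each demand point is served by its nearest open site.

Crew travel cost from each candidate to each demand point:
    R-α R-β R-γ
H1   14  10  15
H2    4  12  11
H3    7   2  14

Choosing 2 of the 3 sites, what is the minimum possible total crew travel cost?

Open {H2, H3}.
  R-α→H2 4, R-β→H3 2, R-γ→H2 11  ⇒ total 17.
Compare {H1, H3}: total 23.
Compare {H1, H2}: total 25.

17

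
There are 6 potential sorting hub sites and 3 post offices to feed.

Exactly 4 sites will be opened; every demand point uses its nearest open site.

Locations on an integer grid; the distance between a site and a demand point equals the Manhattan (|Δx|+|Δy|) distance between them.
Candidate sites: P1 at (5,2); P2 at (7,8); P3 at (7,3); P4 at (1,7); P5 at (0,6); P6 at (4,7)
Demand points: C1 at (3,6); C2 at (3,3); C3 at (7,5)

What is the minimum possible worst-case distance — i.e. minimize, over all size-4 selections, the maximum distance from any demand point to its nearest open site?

3

Open {P1, P2, P3, P4}.
  Farthest demand point is C1 at distance 3 (to P4); all others are ≤ 3.
With {P1, P2, P3, P5} the worst case is 3.
With {P1, P2, P3, P6} the worst case is 3.
No size-4 selection achieves below 3.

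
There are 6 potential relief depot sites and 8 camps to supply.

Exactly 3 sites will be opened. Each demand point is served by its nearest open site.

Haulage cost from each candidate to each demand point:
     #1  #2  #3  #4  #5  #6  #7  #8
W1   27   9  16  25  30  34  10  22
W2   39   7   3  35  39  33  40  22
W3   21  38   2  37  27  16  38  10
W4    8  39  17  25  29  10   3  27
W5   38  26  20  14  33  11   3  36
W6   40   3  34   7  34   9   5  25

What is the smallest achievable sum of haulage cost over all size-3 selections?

Open {W3, W4, W6}.
  #1→W4 8, #2→W6 3, #3→W3 2, #4→W6 7, #5→W3 27, #6→W6 9, #7→W4 3, #8→W3 10  ⇒ total 69.
Compare {W3, W5, W6}: total 82.
Compare {W1, W3, W6}: total 84.
No size-3 selection does better; minimum is 69.

69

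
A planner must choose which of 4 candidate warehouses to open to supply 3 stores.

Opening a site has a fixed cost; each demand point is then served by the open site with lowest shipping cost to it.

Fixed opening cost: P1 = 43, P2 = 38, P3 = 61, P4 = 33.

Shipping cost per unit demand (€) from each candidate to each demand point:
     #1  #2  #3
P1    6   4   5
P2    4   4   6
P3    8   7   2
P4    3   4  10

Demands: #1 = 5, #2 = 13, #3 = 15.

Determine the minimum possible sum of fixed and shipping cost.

Open {P3, P4}: assign each demand point to its cheapest open site.
  #1→P4 5×3=15, #2→P4 13×4=52, #3→P3 15×2=30
  shipping cost 97, fixed 94 → total 191.
Compare {P1}: shipping cost 157 + fixed 43 = 200.
Compare {P2}: shipping cost 162 + fixed 38 = 200.
Compare {P2, P3}: shipping cost 102 + fixed 99 = 201.
All other subsets cost ≥ 200. Minimum total cost: 191.

191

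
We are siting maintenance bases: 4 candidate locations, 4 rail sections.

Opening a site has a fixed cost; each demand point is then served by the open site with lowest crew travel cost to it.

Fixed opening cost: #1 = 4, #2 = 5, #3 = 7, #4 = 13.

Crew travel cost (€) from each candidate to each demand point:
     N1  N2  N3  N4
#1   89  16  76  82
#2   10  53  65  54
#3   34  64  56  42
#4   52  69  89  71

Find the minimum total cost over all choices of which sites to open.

140

Open {#1, #2, #3}: assign each demand point to its cheapest open site.
  N1→#2 10, N2→#1 16, N3→#3 56, N4→#3 42
  crew travel cost 124, fixed 16 → total 140.
Compare {#1, #2, #3, #4}: crew travel cost 124 + fixed 29 = 153.
Compare {#1, #2}: crew travel cost 145 + fixed 9 = 154.
Compare {#1, #3}: crew travel cost 148 + fixed 11 = 159.
All other subsets cost ≥ 153. Minimum total cost: 140.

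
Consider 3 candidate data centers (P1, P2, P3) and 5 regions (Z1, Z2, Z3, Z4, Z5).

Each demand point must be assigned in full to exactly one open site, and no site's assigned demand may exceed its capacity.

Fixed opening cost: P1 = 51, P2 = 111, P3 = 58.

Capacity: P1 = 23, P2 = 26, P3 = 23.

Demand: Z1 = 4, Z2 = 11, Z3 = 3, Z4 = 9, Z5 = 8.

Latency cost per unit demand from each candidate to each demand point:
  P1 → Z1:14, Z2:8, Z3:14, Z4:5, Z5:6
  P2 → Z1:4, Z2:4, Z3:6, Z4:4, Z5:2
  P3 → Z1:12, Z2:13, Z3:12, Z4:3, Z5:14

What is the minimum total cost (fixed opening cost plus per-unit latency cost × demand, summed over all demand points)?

290

Open {P2, P3}; cheapest assignment that respects the capacities:
  P2 (cap 26, load 26): Z1, Z2, Z3, Z5 — cost 4×4 + 11×4 + 3×6 + 8×2 = 94
  P3 (cap 23, load 9): Z4 — cost 9×3 = 27
  Shipping 121, fixed 169 → total 290.
  Any other capacity-feasible assignment to {P2, P3} ships for at least 121.
Compare {P1, P2}: its best feasible assignment gives total 301.
Compare {P1, P2, P3}: its best feasible assignment gives total 341.
Every other set of open sites that can feasibly serve all demand totals ≥ 301 even under its best assignment. Minimum: 290.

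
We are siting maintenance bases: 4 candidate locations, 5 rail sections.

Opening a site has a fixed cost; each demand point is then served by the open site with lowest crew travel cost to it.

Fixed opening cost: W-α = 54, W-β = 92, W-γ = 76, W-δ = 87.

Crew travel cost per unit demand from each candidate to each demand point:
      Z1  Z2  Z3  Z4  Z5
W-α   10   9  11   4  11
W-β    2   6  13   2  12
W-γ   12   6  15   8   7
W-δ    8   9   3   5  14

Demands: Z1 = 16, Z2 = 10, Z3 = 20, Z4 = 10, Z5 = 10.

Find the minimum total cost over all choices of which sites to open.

Open {W-β, W-δ}: assign each demand point to its cheapest open site.
  Z1→W-β 16×2=32, Z2→W-β 10×6=60, Z3→W-δ 20×3=60, Z4→W-β 10×2=20, Z5→W-β 10×12=120
  crew travel cost 292, fixed 179 → total 471.
Compare {W-β, W-γ, W-δ}: crew travel cost 242 + fixed 255 = 497.
Compare {W-α, W-β, W-δ}: crew travel cost 282 + fixed 233 = 515.
Compare {W-γ, W-δ}: crew travel cost 368 + fixed 163 = 531.
All other subsets cost ≥ 497. Minimum total cost: 471.

471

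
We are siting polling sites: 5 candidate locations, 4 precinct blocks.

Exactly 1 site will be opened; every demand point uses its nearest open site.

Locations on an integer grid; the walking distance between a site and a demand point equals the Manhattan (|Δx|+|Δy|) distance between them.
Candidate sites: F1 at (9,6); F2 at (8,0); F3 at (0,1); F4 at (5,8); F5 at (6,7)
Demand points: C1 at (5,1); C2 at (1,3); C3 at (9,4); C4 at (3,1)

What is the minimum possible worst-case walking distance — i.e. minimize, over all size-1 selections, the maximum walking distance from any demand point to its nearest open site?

Open {F4}.
  Farthest demand point is C2 at walking distance 9 (to F4); all others are ≤ 9.
With {F5} the worst case is 9.
With {F2} the worst case is 10.
No size-1 selection achieves below 9.

9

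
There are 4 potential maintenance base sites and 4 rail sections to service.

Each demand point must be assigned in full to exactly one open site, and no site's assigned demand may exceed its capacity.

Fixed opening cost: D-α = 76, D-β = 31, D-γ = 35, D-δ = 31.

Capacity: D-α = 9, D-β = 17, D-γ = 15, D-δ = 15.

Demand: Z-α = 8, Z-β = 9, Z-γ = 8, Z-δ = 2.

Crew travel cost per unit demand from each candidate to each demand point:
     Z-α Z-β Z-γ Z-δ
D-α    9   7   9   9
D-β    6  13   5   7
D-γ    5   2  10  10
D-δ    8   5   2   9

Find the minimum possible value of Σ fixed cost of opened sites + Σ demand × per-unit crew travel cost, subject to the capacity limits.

192

Open {D-β, D-γ}; cheapest assignment that respects the capacities:
  D-β (cap 17, load 16): Z-α, Z-γ — cost 8×6 + 8×5 = 88
  D-γ (cap 15, load 11): Z-β, Z-δ — cost 9×2 + 2×10 = 38
  Shipping 126, fixed 66 → total 192.
  Any other capacity-feasible assignment to {D-β, D-γ} ships for at least 126.
Compare {D-β, D-γ, D-δ}: its best feasible assignment gives total 193.
Compare {D-β, D-δ}: its best feasible assignment gives total 213.
Every other set of open sites that can feasibly serve all demand totals ≥ 193 even under its best assignment. Minimum: 192.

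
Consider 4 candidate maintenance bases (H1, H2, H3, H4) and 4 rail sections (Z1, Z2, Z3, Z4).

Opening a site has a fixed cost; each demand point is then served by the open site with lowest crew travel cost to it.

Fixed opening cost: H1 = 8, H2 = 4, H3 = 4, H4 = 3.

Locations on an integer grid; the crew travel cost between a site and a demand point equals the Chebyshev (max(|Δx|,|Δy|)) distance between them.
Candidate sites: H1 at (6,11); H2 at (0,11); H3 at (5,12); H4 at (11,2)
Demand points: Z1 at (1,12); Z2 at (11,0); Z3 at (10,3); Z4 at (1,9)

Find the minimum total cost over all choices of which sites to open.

Open {H2, H4}: assign each demand point to its cheapest open site.
  Z1→H2 1, Z2→H4 2, Z3→H4 1, Z4→H2 2
  crew travel cost 6, fixed 7 → total 13.
Compare {H2, H3, H4}: crew travel cost 6 + fixed 11 = 17.
Compare {H3, H4}: crew travel cost 11 + fixed 7 = 18.
Compare {H1, H2, H4}: crew travel cost 6 + fixed 15 = 21.
All other subsets cost ≥ 17. Minimum total cost: 13.

13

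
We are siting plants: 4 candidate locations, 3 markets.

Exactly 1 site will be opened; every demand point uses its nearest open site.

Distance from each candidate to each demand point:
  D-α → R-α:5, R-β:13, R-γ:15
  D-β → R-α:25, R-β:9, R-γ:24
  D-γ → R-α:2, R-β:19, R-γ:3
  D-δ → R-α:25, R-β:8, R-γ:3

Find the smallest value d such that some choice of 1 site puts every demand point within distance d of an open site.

Open {D-α}.
  Farthest demand point is R-γ at distance 15 (to D-α); all others are ≤ 15.
With {D-γ} the worst case is 19.
With {D-β} the worst case is 25.
No size-1 selection achieves below 15.

15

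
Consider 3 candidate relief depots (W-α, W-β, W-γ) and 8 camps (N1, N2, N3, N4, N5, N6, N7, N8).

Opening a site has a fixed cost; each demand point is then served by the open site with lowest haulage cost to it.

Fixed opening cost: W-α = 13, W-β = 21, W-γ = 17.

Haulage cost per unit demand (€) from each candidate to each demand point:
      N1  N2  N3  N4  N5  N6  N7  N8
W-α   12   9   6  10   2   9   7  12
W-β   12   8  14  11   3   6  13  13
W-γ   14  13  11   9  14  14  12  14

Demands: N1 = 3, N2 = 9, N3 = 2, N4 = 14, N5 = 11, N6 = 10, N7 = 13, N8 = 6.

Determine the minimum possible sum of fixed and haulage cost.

Open {W-α, W-β}: assign each demand point to its cheapest open site.
  N1→W-α 3×12=36, N2→W-β 9×8=72, N3→W-α 2×6=12, N4→W-α 14×10=140, N5→W-α 11×2=22, N6→W-β 10×6=60, N7→W-α 13×7=91, N8→W-α 6×12=72
  haulage cost 505, fixed 34 → total 539.
Compare {W-α, W-β, W-γ}: haulage cost 491 + fixed 51 = 542.
Compare {W-α}: haulage cost 544 + fixed 13 = 557.
Compare {W-α, W-γ}: haulage cost 530 + fixed 30 = 560.
All other subsets cost ≥ 542. Minimum total cost: 539.

539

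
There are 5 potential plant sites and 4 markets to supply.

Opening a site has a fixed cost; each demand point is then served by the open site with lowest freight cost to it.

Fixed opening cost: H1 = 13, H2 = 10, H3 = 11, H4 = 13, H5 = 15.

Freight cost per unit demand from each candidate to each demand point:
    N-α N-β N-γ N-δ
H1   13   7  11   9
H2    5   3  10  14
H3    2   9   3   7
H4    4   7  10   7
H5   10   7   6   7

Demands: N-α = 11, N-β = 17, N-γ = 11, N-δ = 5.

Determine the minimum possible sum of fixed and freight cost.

162

Open {H2, H3}: assign each demand point to its cheapest open site.
  N-α→H3 11×2=22, N-β→H2 17×3=51, N-γ→H3 11×3=33, N-δ→H3 5×7=35
  freight cost 141, fixed 21 → total 162.
Compare {H1, H2, H3}: freight cost 141 + fixed 34 = 175.
Compare {H2, H3, H4}: freight cost 141 + fixed 34 = 175.
Compare {H2, H3, H5}: freight cost 141 + fixed 36 = 177.
All other subsets cost ≥ 175. Minimum total cost: 162.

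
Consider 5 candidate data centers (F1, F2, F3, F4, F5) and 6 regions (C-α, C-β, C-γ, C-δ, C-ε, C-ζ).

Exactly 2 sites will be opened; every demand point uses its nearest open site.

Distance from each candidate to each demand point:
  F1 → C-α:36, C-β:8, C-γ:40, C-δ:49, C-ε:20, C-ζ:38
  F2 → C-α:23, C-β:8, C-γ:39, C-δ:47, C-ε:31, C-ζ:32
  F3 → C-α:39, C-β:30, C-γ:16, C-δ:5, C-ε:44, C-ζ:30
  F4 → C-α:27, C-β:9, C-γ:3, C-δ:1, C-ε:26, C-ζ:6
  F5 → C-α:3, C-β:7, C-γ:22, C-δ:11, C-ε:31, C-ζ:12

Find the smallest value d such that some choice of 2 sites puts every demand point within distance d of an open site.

22

Open {F1, F5}.
  Farthest demand point is C-γ at distance 22 (to F5); all others are ≤ 22.
With {F2, F4} the worst case is 26.
With {F4, F5} the worst case is 26.
No size-2 selection achieves below 22.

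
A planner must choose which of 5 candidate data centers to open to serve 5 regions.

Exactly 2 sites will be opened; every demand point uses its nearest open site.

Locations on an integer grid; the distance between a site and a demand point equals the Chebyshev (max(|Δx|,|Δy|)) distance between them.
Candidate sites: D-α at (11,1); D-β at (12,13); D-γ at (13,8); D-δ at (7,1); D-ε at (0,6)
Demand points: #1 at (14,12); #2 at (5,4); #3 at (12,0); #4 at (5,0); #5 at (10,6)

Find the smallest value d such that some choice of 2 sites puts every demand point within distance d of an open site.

Open {D-β, D-δ}.
  Farthest demand point is #3 at distance 5 (to D-δ); all others are ≤ 5.
With {D-γ, D-δ} the worst case is 5.
With {D-α, D-β} the worst case is 6.
No size-2 selection achieves below 5.

5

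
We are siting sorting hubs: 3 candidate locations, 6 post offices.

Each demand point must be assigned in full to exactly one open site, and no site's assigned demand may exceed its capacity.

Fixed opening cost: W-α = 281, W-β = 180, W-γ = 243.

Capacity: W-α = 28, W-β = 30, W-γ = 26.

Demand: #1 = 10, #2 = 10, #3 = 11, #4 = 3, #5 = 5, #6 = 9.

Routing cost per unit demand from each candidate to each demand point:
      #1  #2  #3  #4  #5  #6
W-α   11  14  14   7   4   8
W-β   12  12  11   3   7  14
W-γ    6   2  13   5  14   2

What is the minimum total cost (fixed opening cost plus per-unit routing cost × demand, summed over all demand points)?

746

Open {W-β, W-γ}; cheapest assignment that respects the capacities:
  W-β (cap 30, load 29): #1, #3, #4, #5 — cost 10×12 + 11×11 + 3×3 + 5×7 = 285
  W-γ (cap 26, load 19): #2, #6 — cost 10×2 + 9×2 = 38
  Shipping 323, fixed 423 → total 746.
  Any other capacity-feasible assignment to {W-β, W-γ} ships for at least 323.
Compare {W-α, W-γ}: its best feasible assignment gives total 861.
Compare {W-α, W-β}: its best feasible assignment gives total 913.
Every other set of open sites that can feasibly serve all demand totals ≥ 861 even under its best assignment. Minimum: 746.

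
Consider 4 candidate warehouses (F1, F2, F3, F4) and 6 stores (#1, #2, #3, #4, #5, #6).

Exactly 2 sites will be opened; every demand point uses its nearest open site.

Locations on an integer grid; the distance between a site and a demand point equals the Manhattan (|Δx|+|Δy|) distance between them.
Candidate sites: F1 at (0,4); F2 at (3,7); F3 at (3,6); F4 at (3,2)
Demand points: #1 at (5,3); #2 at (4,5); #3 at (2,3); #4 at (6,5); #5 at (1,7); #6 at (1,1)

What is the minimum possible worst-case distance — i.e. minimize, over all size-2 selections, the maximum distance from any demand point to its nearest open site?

Open {F3, F4}.
  Farthest demand point is #4 at distance 4 (to F3); all others are ≤ 4.
With {F1, F3} the worst case is 5.
With {F2, F4} the worst case is 5.
No size-2 selection achieves below 4.

4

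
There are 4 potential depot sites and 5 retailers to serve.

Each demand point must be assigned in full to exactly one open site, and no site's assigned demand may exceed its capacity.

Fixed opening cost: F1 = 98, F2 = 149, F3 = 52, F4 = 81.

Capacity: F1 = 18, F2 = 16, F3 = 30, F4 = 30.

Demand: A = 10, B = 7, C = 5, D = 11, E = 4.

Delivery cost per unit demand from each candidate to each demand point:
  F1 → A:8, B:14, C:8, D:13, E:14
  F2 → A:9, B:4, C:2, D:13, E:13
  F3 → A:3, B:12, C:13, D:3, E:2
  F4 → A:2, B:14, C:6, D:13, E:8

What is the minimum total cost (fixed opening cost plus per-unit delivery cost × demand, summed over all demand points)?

308

Open {F3, F4}; cheapest assignment that respects the capacities:
  F3 (cap 30, load 22): B, D, E — cost 7×12 + 11×3 + 4×2 = 125
  F4 (cap 30, load 15): A, C — cost 10×2 + 5×6 = 50
  Shipping 175, fixed 133 → total 308.
  Any other capacity-feasible assignment to {F3, F4} ships for at least 175.
Compare {F2, F3}: its best feasible assignment gives total 310.
Compare {F1, F3}: its best feasible assignment gives total 359.
Every other set of open sites that can feasibly serve all demand totals ≥ 310 even under its best assignment. Minimum: 308.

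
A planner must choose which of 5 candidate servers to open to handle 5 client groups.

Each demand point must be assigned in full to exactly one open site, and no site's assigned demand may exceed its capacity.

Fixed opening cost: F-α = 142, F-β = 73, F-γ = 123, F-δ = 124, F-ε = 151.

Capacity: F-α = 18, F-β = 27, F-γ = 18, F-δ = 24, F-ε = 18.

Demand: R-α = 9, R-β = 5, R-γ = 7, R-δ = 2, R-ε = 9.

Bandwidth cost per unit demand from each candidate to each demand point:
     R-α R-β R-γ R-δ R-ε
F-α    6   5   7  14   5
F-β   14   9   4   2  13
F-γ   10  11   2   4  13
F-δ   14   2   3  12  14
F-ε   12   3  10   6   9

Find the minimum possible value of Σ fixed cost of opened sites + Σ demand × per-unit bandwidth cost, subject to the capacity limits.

391

Open {F-α, F-β}; cheapest assignment that respects the capacities:
  F-α (cap 18, load 18): R-α, R-ε — cost 9×6 + 9×5 = 99
  F-β (cap 27, load 14): R-β, R-γ, R-δ — cost 5×9 + 7×4 + 2×2 = 77
  Shipping 176, fixed 215 → total 391.
  Any other capacity-feasible assignment to {F-α, F-β} ships for at least 176.
Compare {F-α, F-δ}: its best feasible assignment gives total 420.
Compare {F-α, F-γ}: its best feasible assignment gives total 441.
Every other set of open sites that can feasibly serve all demand totals ≥ 420 even under its best assignment. Minimum: 391.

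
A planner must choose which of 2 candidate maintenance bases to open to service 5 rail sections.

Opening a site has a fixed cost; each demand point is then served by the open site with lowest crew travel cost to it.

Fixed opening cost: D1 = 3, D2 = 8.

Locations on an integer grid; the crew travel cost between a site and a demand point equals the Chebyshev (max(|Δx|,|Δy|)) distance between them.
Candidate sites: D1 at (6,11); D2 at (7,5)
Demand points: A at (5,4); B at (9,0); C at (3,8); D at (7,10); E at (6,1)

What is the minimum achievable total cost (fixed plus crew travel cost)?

Open {D1, D2}: assign each demand point to its cheapest open site.
  A→D2 2, B→D2 5, C→D1 3, D→D1 1, E→D2 4
  crew travel cost 15, fixed 11 → total 26.
Compare {D2}: crew travel cost 20 + fixed 8 = 28.
Compare {D1}: crew travel cost 32 + fixed 3 = 35.

26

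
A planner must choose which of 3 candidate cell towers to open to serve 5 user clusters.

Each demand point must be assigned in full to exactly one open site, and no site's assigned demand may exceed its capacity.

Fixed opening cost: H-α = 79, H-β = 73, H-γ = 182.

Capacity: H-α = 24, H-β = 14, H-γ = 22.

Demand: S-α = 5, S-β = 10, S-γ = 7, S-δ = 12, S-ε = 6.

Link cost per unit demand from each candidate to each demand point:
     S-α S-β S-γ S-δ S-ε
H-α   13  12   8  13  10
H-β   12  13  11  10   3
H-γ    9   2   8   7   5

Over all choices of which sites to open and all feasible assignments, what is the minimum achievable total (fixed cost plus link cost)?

546

Open {H-α, H-γ}; cheapest assignment that respects the capacities:
  H-α (cap 24, load 18): S-α, S-γ, S-ε — cost 5×13 + 7×8 + 6×10 = 181
  H-γ (cap 22, load 22): S-β, S-δ — cost 10×2 + 12×7 = 104
  Shipping 285, fixed 261 → total 546.
  Any other capacity-feasible assignment to {H-α, H-γ} ships for at least 285.
Compare {H-α, H-β, H-γ}: its best feasible assignment gives total 572.
Every other set of open sites that can feasibly serve all demand totals ≥ 572 even under its best assignment. Minimum: 546.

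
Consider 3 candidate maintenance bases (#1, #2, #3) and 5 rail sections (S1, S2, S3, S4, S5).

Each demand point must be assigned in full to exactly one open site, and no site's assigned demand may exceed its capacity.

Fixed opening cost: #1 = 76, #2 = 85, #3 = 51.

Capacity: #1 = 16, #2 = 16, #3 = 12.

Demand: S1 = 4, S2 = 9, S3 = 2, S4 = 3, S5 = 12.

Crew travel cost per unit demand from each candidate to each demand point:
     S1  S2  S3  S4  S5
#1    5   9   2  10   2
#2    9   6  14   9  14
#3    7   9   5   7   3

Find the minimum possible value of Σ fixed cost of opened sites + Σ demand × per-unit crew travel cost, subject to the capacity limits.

Open {#1, #2}; cheapest assignment that respects the capacities:
  #1 (cap 16, load 14): S3, S5 — cost 2×2 + 12×2 = 28
  #2 (cap 16, load 16): S1, S2, S4 — cost 4×9 + 9×6 + 3×9 = 117
  Shipping 145, fixed 161 → total 306.
  Any other capacity-feasible assignment to {#1, #2} ships for at least 145.
Compare {#1, #2, #3}: its best feasible assignment gives total 341.
Every other set of open sites that can feasibly serve all demand totals ≥ 341 even under its best assignment. Minimum: 306.

306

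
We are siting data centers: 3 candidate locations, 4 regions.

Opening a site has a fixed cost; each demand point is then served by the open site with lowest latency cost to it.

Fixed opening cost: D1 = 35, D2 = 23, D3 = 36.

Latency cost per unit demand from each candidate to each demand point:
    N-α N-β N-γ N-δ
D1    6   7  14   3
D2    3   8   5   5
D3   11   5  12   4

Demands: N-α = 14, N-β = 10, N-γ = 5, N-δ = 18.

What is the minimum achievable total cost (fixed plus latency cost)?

Open {D2, D3}: assign each demand point to its cheapest open site.
  N-α→D2 14×3=42, N-β→D3 10×5=50, N-γ→D2 5×5=25, N-δ→D3 18×4=72
  latency cost 189, fixed 59 → total 248.
Compare {D1, D2}: latency cost 191 + fixed 58 = 249.
Compare {D2}: latency cost 237 + fixed 23 = 260.
Compare {D1, D2, D3}: latency cost 171 + fixed 94 = 265.
All other subsets cost ≥ 249. Minimum total cost: 248.

248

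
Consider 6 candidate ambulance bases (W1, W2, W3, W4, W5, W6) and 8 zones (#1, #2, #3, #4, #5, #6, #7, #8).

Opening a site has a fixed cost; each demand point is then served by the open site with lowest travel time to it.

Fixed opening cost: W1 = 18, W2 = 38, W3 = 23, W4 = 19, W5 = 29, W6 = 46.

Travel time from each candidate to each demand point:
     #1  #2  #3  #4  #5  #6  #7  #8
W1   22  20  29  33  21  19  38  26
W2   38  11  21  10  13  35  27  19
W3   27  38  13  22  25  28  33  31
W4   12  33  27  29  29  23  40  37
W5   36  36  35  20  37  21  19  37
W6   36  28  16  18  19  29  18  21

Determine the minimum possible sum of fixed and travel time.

Open {W2, W4}: assign each demand point to its cheapest open site.
  #1→W4 12, #2→W2 11, #3→W2 21, #4→W2 10, #5→W2 13, #6→W4 23, #7→W2 27, #8→W2 19
  travel time 136, fixed 57 → total 193.
Compare {W1, W2}: travel time 142 + fixed 56 = 198.
Compare {W1, W2, W4}: travel time 132 + fixed 75 = 207.
Compare {W2, W3, W4}: travel time 128 + fixed 80 = 208.
All other subsets cost ≥ 198. Minimum total cost: 193.

193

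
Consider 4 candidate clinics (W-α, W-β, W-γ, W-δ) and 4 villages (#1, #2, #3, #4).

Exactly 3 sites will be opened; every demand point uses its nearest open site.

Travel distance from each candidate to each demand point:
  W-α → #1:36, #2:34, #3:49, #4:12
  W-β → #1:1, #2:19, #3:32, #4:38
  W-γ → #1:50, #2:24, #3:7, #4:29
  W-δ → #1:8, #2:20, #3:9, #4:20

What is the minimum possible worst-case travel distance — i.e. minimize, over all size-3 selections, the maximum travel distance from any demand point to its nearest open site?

Open {W-α, W-β, W-γ}.
  Farthest demand point is #2 at travel distance 19 (to W-β); all others are ≤ 19.
With {W-α, W-β, W-δ} the worst case is 19.
With {W-α, W-γ, W-δ} the worst case is 20.
No size-3 selection achieves below 19.

19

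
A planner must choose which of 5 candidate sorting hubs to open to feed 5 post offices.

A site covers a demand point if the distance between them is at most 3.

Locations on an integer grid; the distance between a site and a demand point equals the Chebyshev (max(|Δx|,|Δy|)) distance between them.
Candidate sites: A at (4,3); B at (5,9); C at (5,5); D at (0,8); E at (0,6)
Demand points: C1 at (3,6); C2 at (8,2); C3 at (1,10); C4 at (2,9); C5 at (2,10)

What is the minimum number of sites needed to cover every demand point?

Coverage sets (demand points within 3 of each site):
  A: {C1}
  B: {C1, C4, C5}
  C: {C1, C2}
  D: {C1, C3, C4, C5}
  E: {C1, C4}
No single site covers all 5 demand points.
But {C, D} covers everything, so the minimum is 2.

2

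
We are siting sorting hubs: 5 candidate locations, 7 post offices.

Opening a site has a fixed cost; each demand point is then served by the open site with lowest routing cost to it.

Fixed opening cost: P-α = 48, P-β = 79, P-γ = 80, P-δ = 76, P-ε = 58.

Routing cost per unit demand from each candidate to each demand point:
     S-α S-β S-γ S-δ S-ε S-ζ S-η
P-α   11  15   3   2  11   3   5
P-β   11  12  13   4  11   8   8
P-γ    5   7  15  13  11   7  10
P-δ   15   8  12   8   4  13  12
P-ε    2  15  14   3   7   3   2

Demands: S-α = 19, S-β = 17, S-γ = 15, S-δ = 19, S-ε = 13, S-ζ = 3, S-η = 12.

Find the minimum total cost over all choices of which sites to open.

Open {P-α, P-δ, P-ε}: assign each demand point to its cheapest open site.
  S-α→P-ε 19×2=38, S-β→P-δ 17×8=136, S-γ→P-α 15×3=45, S-δ→P-α 19×2=38, S-ε→P-δ 13×4=52, S-ζ→P-α 3×3=9, S-η→P-ε 12×2=24
  routing cost 342, fixed 182 → total 524.
Compare {P-α, P-γ, P-ε}: routing cost 364 + fixed 186 = 550.
Compare {P-α, P-γ, P-δ, P-ε}: routing cost 325 + fixed 262 = 587.
Compare {P-α, P-β, P-δ, P-ε}: routing cost 342 + fixed 261 = 603.
All other subsets cost ≥ 550. Minimum total cost: 524.

524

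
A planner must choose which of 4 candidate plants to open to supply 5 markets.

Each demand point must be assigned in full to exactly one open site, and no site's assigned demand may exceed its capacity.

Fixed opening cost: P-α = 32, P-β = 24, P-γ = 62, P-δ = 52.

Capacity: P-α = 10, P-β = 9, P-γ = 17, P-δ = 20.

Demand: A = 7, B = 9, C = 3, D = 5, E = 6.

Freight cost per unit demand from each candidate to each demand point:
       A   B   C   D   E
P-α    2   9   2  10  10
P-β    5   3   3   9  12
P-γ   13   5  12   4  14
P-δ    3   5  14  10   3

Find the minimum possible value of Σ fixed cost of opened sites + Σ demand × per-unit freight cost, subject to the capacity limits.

217

Open {P-α, P-δ}; cheapest assignment that respects the capacities:
  P-α (cap 10, load 10): A, C — cost 7×2 + 3×2 = 20
  P-δ (cap 20, load 20): B, D, E — cost 9×5 + 5×10 + 6×3 = 113
  Shipping 133, fixed 84 → total 217.
  Any other capacity-feasible assignment to {P-α, P-δ} ships for at least 133.
Compare {P-α, P-β, P-δ}: its best feasible assignment gives total 223.
Compare {P-α, P-γ, P-δ}: its best feasible assignment gives total 249.
Every other set of open sites that can feasibly serve all demand totals ≥ 223 even under its best assignment. Minimum: 217.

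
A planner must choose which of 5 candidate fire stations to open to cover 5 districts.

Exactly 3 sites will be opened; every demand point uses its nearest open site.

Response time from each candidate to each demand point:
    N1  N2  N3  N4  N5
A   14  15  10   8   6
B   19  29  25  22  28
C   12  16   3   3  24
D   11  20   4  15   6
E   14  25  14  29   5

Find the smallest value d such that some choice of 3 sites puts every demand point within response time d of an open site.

15

Open {A, B, C}.
  Farthest demand point is N2 at response time 15 (to A); all others are ≤ 15.
With {A, B, D} the worst case is 15.
With {A, B, E} the worst case is 15.
No size-3 selection achieves below 15.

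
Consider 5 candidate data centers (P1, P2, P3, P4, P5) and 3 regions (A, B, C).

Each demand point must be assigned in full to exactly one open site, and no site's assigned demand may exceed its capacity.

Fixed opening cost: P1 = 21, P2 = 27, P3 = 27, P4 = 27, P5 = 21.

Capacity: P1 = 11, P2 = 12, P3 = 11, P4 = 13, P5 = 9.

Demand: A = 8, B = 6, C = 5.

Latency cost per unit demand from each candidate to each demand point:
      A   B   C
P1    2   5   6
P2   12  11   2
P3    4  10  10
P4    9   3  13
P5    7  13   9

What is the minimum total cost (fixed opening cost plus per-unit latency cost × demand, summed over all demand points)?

119

Open {P1, P2, P4}; cheapest assignment that respects the capacities:
  P1 (cap 11, load 8): A — cost 8×2 = 16
  P2 (cap 12, load 5): C — cost 5×2 = 10
  P4 (cap 13, load 6): B — cost 6×3 = 18
  Shipping 44, fixed 75 → total 119.
  Any other capacity-feasible assignment to {P1, P2, P4} ships for at least 44.
Compare {P1, P2}: its best feasible assignment gives total 140.
Compare {P1, P3}: its best feasible assignment gives total 140.
Every other set of open sites that can feasibly serve all demand totals ≥ 140 even under its best assignment. Minimum: 119.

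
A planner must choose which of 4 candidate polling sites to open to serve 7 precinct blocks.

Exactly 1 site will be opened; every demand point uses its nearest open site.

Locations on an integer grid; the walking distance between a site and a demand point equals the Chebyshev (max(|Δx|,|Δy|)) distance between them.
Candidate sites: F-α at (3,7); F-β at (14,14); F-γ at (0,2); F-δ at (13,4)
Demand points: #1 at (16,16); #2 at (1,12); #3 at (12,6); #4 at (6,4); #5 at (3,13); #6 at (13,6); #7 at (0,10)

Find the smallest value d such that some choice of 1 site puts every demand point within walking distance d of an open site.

Open {F-α}.
  Farthest demand point is #1 at walking distance 13 (to F-α); all others are ≤ 13.
With {F-δ} the worst case is 13.
With {F-β} the worst case is 14.
No size-1 selection achieves below 13.

13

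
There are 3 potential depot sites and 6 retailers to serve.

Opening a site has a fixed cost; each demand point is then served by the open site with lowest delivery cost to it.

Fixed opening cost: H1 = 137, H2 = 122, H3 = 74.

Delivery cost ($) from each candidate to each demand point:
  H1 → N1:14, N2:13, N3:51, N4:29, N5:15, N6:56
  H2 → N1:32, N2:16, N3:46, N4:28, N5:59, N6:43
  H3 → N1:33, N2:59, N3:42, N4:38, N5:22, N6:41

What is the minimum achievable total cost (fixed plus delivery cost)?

Open {H3}: assign each demand point to its cheapest open site.
  N1→H3 33, N2→H3 59, N3→H3 42, N4→H3 38, N5→H3 22, N6→H3 41
  delivery cost 235, fixed 74 → total 309.
Compare {H1}: delivery cost 178 + fixed 137 = 315.
Compare {H2}: delivery cost 224 + fixed 122 = 346.
Compare {H1, H3}: delivery cost 154 + fixed 211 = 365.
All other subsets cost ≥ 315. Minimum total cost: 309.

309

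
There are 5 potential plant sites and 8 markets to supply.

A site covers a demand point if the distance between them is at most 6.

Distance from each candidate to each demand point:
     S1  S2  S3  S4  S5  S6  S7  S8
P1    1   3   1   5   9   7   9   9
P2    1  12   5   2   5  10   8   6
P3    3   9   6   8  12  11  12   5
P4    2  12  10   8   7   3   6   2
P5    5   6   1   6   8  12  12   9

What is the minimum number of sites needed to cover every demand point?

Coverage sets (demand points within 6 of each site):
  P1: {S1, S2, S3, S4}
  P2: {S1, S3, S4, S5, S8}
  P3: {S1, S3, S8}
  P4: {S1, S6, S7, S8}
  P5: {S1, S2, S3, S4}
No 2 sites suffice: every size-2 union leaves at least one demand point uncovered.
But {P1, P2, P4} covers everything, so the minimum is 3.

3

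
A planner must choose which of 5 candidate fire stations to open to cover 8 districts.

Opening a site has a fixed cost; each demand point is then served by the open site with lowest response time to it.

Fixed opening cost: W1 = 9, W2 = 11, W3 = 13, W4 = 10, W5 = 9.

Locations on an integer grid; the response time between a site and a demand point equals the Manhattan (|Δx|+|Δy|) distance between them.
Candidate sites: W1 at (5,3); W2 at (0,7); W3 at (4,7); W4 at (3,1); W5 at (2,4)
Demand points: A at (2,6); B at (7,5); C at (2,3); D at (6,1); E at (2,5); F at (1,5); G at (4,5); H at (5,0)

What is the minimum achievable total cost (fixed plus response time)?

37

Open {W1, W5}: assign each demand point to its cheapest open site.
  A→W5 2, B→W1 4, C→W5 1, D→W1 3, E→W5 1, F→W5 2, G→W1 3, H→W1 3
  response time 19, fixed 18 → total 37.
Compare {W5}: response time 29 + fixed 9 = 38.
Compare {W4, W5}: response time 21 + fixed 19 = 40.
Compare {W1}: response time 33 + fixed 9 = 42.
All other subsets cost ≥ 38. Minimum total cost: 37.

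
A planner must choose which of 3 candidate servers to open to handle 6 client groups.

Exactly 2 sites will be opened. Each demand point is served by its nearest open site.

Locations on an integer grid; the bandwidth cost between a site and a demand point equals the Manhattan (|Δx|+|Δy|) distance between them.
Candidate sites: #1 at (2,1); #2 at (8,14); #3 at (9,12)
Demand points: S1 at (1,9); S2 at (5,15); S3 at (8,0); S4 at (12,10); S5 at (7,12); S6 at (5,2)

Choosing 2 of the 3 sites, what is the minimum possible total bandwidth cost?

34

Open {#1, #3}.
  S1→#1 9, S2→#3 7, S3→#1 7, S4→#3 5, S5→#3 2, S6→#1 4  ⇒ total 34.
Compare {#1, #2}: total 35.
Compare {#2, #3}: total 49.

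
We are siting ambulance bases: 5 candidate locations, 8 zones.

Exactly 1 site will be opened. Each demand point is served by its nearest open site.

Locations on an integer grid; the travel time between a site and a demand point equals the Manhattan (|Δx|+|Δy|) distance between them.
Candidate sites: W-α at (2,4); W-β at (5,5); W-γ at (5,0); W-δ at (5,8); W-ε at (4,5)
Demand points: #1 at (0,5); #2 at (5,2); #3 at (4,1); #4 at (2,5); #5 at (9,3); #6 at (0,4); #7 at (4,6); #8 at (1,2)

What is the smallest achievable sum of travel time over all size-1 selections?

Open {W-α}.
  #1→W-α 3, #2→W-α 5, #3→W-α 5, #4→W-α 1, #5→W-α 8, #6→W-α 2, #7→W-α 4, #8→W-α 3  ⇒ total 31.
Compare {W-ε}: total 33.
Compare {W-β}: total 37.
No size-1 selection does better; minimum is 31.

31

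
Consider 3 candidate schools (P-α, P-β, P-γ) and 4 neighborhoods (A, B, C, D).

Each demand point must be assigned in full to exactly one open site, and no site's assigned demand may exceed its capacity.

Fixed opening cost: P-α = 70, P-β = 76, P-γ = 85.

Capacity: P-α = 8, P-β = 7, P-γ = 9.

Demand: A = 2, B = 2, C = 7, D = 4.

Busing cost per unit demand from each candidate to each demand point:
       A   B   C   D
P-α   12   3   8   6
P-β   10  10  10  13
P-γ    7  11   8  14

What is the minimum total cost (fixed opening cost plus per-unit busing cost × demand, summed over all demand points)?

Open {P-α, P-γ}; cheapest assignment that respects the capacities:
  P-α (cap 8, load 6): B, D — cost 2×3 + 4×6 = 30
  P-γ (cap 9, load 9): A, C — cost 2×7 + 7×8 = 70
  Shipping 100, fixed 155 → total 255.
  Any other capacity-feasible assignment to {P-α, P-γ} ships for at least 100.
Compare {P-α, P-β}: its best feasible assignment gives total 270.
Compare {P-β, P-γ}: its best feasible assignment gives total 303.
Every other set of open sites that can feasibly serve all demand totals ≥ 270 even under its best assignment. Minimum: 255.

255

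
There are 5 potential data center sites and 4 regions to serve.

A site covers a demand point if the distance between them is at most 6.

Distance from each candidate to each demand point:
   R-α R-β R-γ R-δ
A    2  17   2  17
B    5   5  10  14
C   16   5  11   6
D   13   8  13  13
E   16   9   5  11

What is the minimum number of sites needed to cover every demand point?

Coverage sets (demand points within 6 of each site):
  A: {R-α, R-γ}
  B: {R-α, R-β}
  C: {R-β, R-δ}
  D: {}
  E: {R-γ}
No single site covers all 4 demand points.
But {A, C} covers everything, so the minimum is 2.

2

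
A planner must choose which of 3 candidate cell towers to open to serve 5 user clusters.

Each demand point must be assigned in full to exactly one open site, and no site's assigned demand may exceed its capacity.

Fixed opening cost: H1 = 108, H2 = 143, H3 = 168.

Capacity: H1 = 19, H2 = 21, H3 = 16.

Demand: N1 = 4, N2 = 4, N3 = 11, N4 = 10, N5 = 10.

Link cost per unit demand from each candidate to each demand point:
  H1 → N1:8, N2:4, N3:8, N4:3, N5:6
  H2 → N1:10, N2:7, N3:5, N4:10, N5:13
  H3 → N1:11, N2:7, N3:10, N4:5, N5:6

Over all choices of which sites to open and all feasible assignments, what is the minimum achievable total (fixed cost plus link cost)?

514

Open {H1, H2}; cheapest assignment that respects the capacities:
  H1 (cap 19, load 18): N1, N2, N4 — cost 4×8 + 4×4 + 10×3 = 78
  H2 (cap 21, load 21): N3, N5 — cost 11×5 + 10×13 = 185
  Shipping 263, fixed 251 → total 514.
  Any other capacity-feasible assignment to {H1, H2} ships for at least 263.
Compare {H1, H2, H3}: its best feasible assignment gives total 612.
Every other set of open sites that can feasibly serve all demand totals ≥ 612 even under its best assignment. Minimum: 514.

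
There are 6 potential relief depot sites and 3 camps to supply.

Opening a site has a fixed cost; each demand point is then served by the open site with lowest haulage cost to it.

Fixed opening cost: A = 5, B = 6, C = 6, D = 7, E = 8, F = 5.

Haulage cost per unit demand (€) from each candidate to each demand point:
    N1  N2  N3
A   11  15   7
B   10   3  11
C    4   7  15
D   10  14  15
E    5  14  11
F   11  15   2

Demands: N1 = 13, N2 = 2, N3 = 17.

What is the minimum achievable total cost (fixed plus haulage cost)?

Open {B, C, F}: assign each demand point to its cheapest open site.
  N1→C 13×4=52, N2→B 2×3=6, N3→F 17×2=34
  haulage cost 92, fixed 17 → total 109.
Compare {C, F}: haulage cost 100 + fixed 11 = 111.
Compare {A, B, C, F}: haulage cost 92 + fixed 22 = 114.
Compare {A, C, F}: haulage cost 100 + fixed 16 = 116.
All other subsets cost ≥ 111. Minimum total cost: 109.

109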